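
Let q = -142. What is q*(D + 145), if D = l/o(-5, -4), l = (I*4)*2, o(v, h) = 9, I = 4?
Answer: -189854/9 ≈ -21095.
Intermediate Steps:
l = 32 (l = (4*4)*2 = 16*2 = 32)
D = 32/9 ≈ 3.5556
q*(D + 145) = -142*(32/9 + 145) = -142*1337/9 = -189854/9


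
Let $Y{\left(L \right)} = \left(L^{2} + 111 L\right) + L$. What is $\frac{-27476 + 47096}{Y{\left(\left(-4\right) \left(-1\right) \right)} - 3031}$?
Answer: $- \frac{19620}{2567} \approx -7.6432$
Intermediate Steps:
$Y{\left(L \right)} = L^{2} + 112 L$
$\frac{-27476 + 47096}{Y{\left(\left(-4\right) \left(-1\right) \right)} - 3031} = \frac{-27476 + 47096}{\left(-4\right) \left(-1\right) \left(112 - -4\right) - 3031} = \frac{19620}{4 \left(112 + 4\right) - 3031} = \frac{19620}{4 \cdot 116 - 3031} = \frac{19620}{464 - 3031} = \frac{19620}{-2567} = 19620 \left(- \frac{1}{2567}\right) = - \frac{19620}{2567}$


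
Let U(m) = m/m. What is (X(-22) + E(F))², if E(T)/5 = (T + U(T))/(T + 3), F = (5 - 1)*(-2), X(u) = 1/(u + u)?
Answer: 94249/1936 ≈ 48.682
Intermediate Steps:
X(u) = 1/(2*u)
U(m) = 1
F = -8 (F = 4*(-2) = -8)
E(T) = 5*(1 + T)/(3 + T) (E(T) = 5*((T + 1)/(T + 3)) = 5*((1 + T)/(3 + T)) = 5*(1 + T)/(3 + T))
(X(-22) + E(F))² = ((½)/(-22) + 5*(1 - 8)/(3 - 8))² = ((½)*(-1/22) + 5*(-7)/(-5))² = (-1/44 + 5*(-⅕)*(-7))² = (-1/44 + 7)² = (307/44)² = 94249/1936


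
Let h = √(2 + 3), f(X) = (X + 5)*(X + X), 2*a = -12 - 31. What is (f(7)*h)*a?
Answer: -3612*√5 ≈ -8076.7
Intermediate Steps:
a = -43/2 (a = (-12 - 31)/2 = (½)*(-43) = -43/2 ≈ -21.500)
f(X) = 2*X*(5 + X) (f(X) = (5 + X)*(2*X) = 2*X*(5 + X))
h = √5 ≈ 2.2361
(f(7)*h)*a = ((2*7*(5 + 7))*√5)*(-43/2) = ((2*7*12)*√5)*(-43/2) = (168*√5)*(-43/2) = -3612*√5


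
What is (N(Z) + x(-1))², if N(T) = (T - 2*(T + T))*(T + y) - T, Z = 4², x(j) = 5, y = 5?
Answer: 1038361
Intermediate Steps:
Z = 16
N(T) = -T - 3*T*(5 + T) (N(T) = (T - 2*(T + T))*(T + 5) - T = (T - 4*T)*(5 + T) - T = (-3*T)*(5 + T) - T = -3*T*(5 + T) - T = -T - 3*T*(5 + T))
(N(Z) + x(-1))² = (-1*16*(16 + 3*16) + 5)² = (-1*16*(16 + 48) + 5)² = (-1*16*64 + 5)² = (-1024 + 5)² = (-1019)² = 1038361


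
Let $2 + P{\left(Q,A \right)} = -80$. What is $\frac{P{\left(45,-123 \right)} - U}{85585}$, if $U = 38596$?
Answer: $- \frac{38678}{85585} \approx -0.45192$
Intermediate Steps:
$P{\left(Q,A \right)} = -82$ ($P{\left(Q,A \right)} = -2 - 80 = -82$)
$\frac{P{\left(45,-123 \right)} - U}{85585} = \frac{-82 - 38596}{85585} = \left(-82 - 38596\right) \frac{1}{85585} = \left(-38678\right) \frac{1}{85585} = - \frac{38678}{85585}$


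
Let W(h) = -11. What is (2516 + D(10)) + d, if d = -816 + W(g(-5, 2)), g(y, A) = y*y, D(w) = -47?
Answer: 1642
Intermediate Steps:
g(y, A) = y²
d = -827 (d = -816 - 11 = -827)
(2516 + D(10)) + d = (2516 - 47) - 827 = 2469 - 827 = 1642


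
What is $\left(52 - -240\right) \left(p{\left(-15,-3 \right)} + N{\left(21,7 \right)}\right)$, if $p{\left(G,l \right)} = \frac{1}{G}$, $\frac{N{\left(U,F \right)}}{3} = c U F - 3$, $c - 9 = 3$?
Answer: $\frac{23139248}{15} \approx 1.5426 \cdot 10^{6}$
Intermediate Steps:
$c = 12$ ($c = 9 + 3 = 12$)
$N{\left(U,F \right)} = -9 + 36 F U$ ($N{\left(U,F \right)} = 3 \left(12 U F - 3\right) = 3 \left(12 F U - 3\right) = 3 \left(-3 + 12 F U\right) = -9 + 36 F U$)
$\left(52 - -240\right) \left(p{\left(-15,-3 \right)} + N{\left(21,7 \right)}\right) = \left(52 - -240\right) \left(\frac{1}{-15} - \left(9 - 5292\right)\right) = \left(52 + 240\right) \left(- \frac{1}{15} + \left(-9 + 5292\right)\right) = 292 \left(- \frac{1}{15} + 5283\right) = 292 \cdot \frac{79244}{15} = \frac{23139248}{15}$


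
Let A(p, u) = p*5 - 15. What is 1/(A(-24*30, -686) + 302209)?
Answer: 1/298594 ≈ 3.3490e-6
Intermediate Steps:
A(p, u) = -15 + 5*p (A(p, u) = 5*p - 15 = -15 + 5*p)
1/(A(-24*30, -686) + 302209) = 1/((-15 + 5*(-24*30)) + 302209) = 1/((-15 + 5*(-720)) + 302209) = 1/((-15 - 3600) + 302209) = 1/(-3615 + 302209) = 1/298594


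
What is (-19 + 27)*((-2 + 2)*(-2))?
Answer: 0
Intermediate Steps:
(-19 + 27)*((-2 + 2)*(-2)) = 8*(0*(-2)) = 8*0 = 0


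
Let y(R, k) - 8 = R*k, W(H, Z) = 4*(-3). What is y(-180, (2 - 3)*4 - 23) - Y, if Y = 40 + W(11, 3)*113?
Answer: 6184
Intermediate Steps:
W(H, Z) = -12
y(R, k) = 8 + R*k
Y = -1316 (Y = 40 - 12*113 = 40 - 1356 = -1316)
y(-180, (2 - 3)*4 - 23) - Y = (8 - 180*((2 - 3)*4 - 23)) - 1*(-1316) = (8 - 180*(-1*4 - 23)) + 1316 = (8 - 180*(-4 - 23)) + 1316 = (8 - 180*(-27)) + 1316 = (8 + 4860) + 1316 = 4868 + 1316 = 6184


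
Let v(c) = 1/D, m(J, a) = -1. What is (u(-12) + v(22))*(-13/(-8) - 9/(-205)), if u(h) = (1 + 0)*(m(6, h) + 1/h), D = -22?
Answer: -407813/216480 ≈ -1.8838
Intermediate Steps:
u(h) = -1 + 1/h (u(h) = (1 + 0)*(-1 + 1/h) = 1*(-1 + 1/h) = -1 + 1/h)
v(c) = -1/22 (v(c) = 1/(-22) = -1/22)
(u(-12) + v(22))*(-13/(-8) - 9/(-205)) = ((1 - 1*(-12))/(-12) - 1/22)*(-13/(-8) - 9/(-205)) = (-(1 + 12)/12 - 1/22)*(-13*(-⅛) - 9*(-1/205)) = (-1/12*13 - 1/22)*(13/8 + 9/205) = (-13/12 - 1/22)*(2737/1640) = -149/132*2737/1640 = -407813/216480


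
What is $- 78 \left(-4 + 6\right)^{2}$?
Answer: $-312$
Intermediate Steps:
$- 78 \left(-4 + 6\right)^{2} = - 78 \cdot 2^{2} = \left(-78\right) 4 = -312$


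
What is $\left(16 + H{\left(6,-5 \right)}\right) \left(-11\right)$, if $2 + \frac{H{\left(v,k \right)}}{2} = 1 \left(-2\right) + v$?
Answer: $-220$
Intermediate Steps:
$H{\left(v,k \right)} = -8 + 2 v$ ($H{\left(v,k \right)} = -4 + 2 \left(1 \left(-2\right) + v\right) = -4 + 2 \left(-2 + v\right) = -4 + \left(-4 + 2 v\right) = -8 + 2 v$)
$\left(16 + H{\left(6,-5 \right)}\right) \left(-11\right) = \left(16 + \left(-8 + 2 \cdot 6\right)\right) \left(-11\right) = \left(16 + \left(-8 + 12\right)\right) \left(-11\right) = \left(16 + 4\right) \left(-11\right) = 20 \left(-11\right) = -220$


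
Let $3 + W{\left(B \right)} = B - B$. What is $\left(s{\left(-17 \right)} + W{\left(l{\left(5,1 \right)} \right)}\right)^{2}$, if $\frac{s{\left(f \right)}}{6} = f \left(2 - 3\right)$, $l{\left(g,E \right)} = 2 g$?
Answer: $9801$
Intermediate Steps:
$W{\left(B \right)} = -3$ ($W{\left(B \right)} = -3 + \left(B - B\right) = -3 + 0 = -3$)
$s{\left(f \right)} = - 6 f$ ($s{\left(f \right)} = 6 f \left(2 - 3\right) = 6 f \left(-1\right) = 6 \left(- f\right) = - 6 f$)
$\left(s{\left(-17 \right)} + W{\left(l{\left(5,1 \right)} \right)}\right)^{2} = \left(\left(-6\right) \left(-17\right) - 3\right)^{2} = \left(102 - 3\right)^{2} = 99^{2} = 9801$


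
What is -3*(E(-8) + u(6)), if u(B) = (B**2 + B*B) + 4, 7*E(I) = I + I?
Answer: -1548/7 ≈ -221.14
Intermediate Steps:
E(I) = 2*I/7 (E(I) = (I + I)/7 = (2*I)/7 = 2*I/7)
u(B) = 4 + 2*B**2 (u(B) = (B**2 + B**2) + 4 = 2*B**2 + 4 = 4 + 2*B**2)
-3*(E(-8) + u(6)) = -3*((2/7)*(-8) + (4 + 2*6**2)) = -3*(-16/7 + (4 + 2*36)) = -3*(-16/7 + (4 + 72)) = -3*(-16/7 + 76) = -3*516/7 = -1548/7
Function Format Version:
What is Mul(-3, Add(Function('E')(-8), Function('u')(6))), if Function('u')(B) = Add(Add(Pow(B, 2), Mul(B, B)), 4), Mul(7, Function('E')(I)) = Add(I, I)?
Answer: Rational(-1548, 7) ≈ -221.14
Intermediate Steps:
Function('E')(I) = Mul(Rational(2, 7), I) (Function('E')(I) = Mul(Rational(1, 7), Add(I, I)) = Mul(Rational(1, 7), Mul(2, I)) = Mul(Rational(2, 7), I))
Function('u')(B) = Add(4, Mul(2, Pow(B, 2))) (Function('u')(B) = Add(Add(Pow(B, 2), Pow(B, 2)), 4) = Add(Mul(2, Pow(B, 2)), 4) = Add(4, Mul(2, Pow(B, 2))))
Mul(-3, Add(Function('E')(-8), Function('u')(6))) = Mul(-3, Add(Mul(Rational(2, 7), -8), Add(4, Mul(2, Pow(6, 2))))) = Mul(-3, Add(Rational(-16, 7), Add(4, Mul(2, 36)))) = Mul(-3, Add(Rational(-16, 7), Add(4, 72))) = Mul(-3, Add(Rational(-16, 7), 76)) = Mul(-3, Rational(516, 7)) = Rational(-1548, 7)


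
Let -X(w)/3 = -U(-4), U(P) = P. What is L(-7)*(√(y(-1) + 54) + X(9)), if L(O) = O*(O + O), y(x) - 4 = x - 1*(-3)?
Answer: -1176 + 196*√15 ≈ -416.90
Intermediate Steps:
y(x) = 7 + x (y(x) = 4 + (x - 1*(-3)) = 4 + (x + 3) = 4 + (3 + x) = 7 + x)
L(O) = 2*O² (L(O) = O*(2*O) = 2*O²)
X(w) = -12 (X(w) = -(-3)*(-4) = -3*4 = -12)
L(-7)*(√(y(-1) + 54) + X(9)) = (2*(-7)²)*(√((7 - 1) + 54) - 12) = (2*49)*(√(6 + 54) - 12) = 98*(√60 - 12) = 98*(2*√15 - 12) = 98*(-12 + 2*√15) = -1176 + 196*√15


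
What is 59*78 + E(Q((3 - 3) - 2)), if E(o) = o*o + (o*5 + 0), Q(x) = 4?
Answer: 4638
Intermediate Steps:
E(o) = o² + 5*o (E(o) = o² + (5*o + 0) = o² + 5*o)
59*78 + E(Q((3 - 3) - 2)) = 59*78 + 4*(5 + 4) = 4602 + 4*9 = 4602 + 36 = 4638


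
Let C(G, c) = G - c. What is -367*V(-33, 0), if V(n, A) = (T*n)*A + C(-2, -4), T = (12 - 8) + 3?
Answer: -734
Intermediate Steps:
T = 7 (T = 4 + 3 = 7)
V(n, A) = 2 + 7*A*n (V(n, A) = (7*n)*A + (-2 - 1*(-4)) = 7*A*n + (-2 + 4) = 7*A*n + 2 = 2 + 7*A*n)
-367*V(-33, 0) = -367*(2 + 7*0*(-33)) = -367*(2 + 0) = -367*2 = -734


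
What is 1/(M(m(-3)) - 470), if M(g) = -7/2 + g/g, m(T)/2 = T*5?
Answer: -2/945 ≈ -0.0021164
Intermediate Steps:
m(T) = 10*T (m(T) = 2*(T*5) = 2*(5*T) = 10*T)
M(g) = -5/2 (M(g) = -7*1/2 + 1 = -7/2 + 1 = -5/2)
1/(M(m(-3)) - 470) = 1/(-5/2 - 470) = 1/(-945/2) = -2/945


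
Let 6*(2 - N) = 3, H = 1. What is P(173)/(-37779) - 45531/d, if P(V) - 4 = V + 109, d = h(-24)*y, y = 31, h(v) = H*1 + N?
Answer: -3440275628/5855745 ≈ -587.50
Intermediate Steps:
N = 3/2 (N = 2 - ⅙*3 = 2 - ½ = 3/2 ≈ 1.5000)
h(v) = 5/2 (h(v) = 1*1 + 3/2 = 1 + 3/2 = 5/2)
d = 155/2 (d = (5/2)*31 = 155/2 ≈ 77.500)
P(V) = 113 + V (P(V) = 4 + (V + 109) = 4 + (109 + V) = 113 + V)
P(173)/(-37779) - 45531/d = (113 + 173)/(-37779) - 45531/155/2 = 286*(-1/37779) - 45531*2/155 = -286/37779 - 91062/155 = -3440275628/5855745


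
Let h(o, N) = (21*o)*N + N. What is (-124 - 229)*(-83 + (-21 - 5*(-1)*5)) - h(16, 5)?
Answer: 26202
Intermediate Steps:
h(o, N) = N + 21*N*o (h(o, N) = 21*N*o + N = N + 21*N*o)
(-124 - 229)*(-83 + (-21 - 5*(-1)*5)) - h(16, 5) = (-124 - 229)*(-83 + (-21 - 5*(-1)*5)) - 5*(1 + 21*16) = -353*(-83 + (-21 + 5*5)) - 5*(1 + 336) = -353*(-83 + (-21 + 25)) - 5*337 = -353*(-83 + 4) - 1*1685 = -353*(-79) - 1685 = 27887 - 1685 = 26202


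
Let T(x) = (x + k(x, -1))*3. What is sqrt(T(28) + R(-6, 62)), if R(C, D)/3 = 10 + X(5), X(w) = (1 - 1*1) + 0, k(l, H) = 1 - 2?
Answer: sqrt(111) ≈ 10.536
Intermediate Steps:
k(l, H) = -1
X(w) = 0 (X(w) = (1 - 1) + 0 = 0 + 0 = 0)
T(x) = -3 + 3*x (T(x) = (x - 1)*3 = (-1 + x)*3 = -3 + 3*x)
R(C, D) = 30 (R(C, D) = 3*(10 + 0) = 3*10 = 30)
sqrt(T(28) + R(-6, 62)) = sqrt((-3 + 3*28) + 30) = sqrt((-3 + 84) + 30) = sqrt(81 + 30) = sqrt(111)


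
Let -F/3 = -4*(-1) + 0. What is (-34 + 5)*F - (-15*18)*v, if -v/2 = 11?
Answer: -5592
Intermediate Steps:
F = -12 (F = -3*(-4*(-1) + 0) = -3*(4 + 0) = -3*4 = -12)
v = -22 (v = -2*11 = -22)
(-34 + 5)*F - (-15*18)*v = (-34 + 5)*(-12) - (-15*18)*(-22) = -29*(-12) - (-270)*(-22) = 348 - 1*5940 = 348 - 5940 = -5592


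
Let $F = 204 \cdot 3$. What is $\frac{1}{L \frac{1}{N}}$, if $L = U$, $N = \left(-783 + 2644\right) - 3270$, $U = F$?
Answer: $- \frac{1409}{612} \approx -2.3023$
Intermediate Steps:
$F = 612$
$U = 612$
$N = -1409$ ($N = 1861 - 3270 = -1409$)
$L = 612$
$\frac{1}{L \frac{1}{N}} = \frac{1}{612 \frac{1}{-1409}} = \frac{1}{612 \left(- \frac{1}{1409}\right)} = \frac{1}{- \frac{612}{1409}} = - \frac{1409}{612}$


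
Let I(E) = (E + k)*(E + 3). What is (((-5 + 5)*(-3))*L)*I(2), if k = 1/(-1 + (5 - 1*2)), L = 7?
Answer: 0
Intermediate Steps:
k = ½ (k = 1/(-1 + (5 - 2)) = 1/(-1 + 3) = 1/2 = ½ ≈ 0.50000)
I(E) = (½ + E)*(3 + E) (I(E) = (E + ½)*(E + 3) = (½ + E)*(3 + E))
(((-5 + 5)*(-3))*L)*I(2) = (((-5 + 5)*(-3))*7)*(3/2 + 2² + (7/2)*2) = ((0*(-3))*7)*(3/2 + 4 + 7) = (0*7)*(25/2) = 0*(25/2) = 0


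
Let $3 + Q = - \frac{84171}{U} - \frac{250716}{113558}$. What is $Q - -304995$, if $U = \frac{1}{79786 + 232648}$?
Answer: $- \frac{1493150137213296}{56779} \approx -2.6298 \cdot 10^{10}$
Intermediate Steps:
$U = \frac{1}{312434} \approx 3.2007 \cdot 10^{-6}$
$Q = - \frac{1493167454524401}{56779}$ ($Q = -3 - \left(26297882214 + \frac{125358}{56779}\right) = -3 - \frac{1493167454354064}{56779} = - \frac{1493167454524401}{56779} \approx -2.6298 \cdot 10^{10}$)
$Q - -304995 = - \frac{1493167454524401}{56779} - -304995 = - \frac{1493167454524401}{56779} + 304995 = - \frac{1493150137213296}{56779}$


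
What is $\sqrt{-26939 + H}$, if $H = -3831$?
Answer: $i \sqrt{30770} \approx 175.41 i$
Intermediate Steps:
$\sqrt{-26939 + H} = \sqrt{-26939 - 3831} = \sqrt{-30770} = i \sqrt{30770}$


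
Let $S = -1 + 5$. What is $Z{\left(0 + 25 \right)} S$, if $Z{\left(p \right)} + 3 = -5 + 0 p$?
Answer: $-32$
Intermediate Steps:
$S = 4$
$Z{\left(p \right)} = -8$ ($Z{\left(p \right)} = -3 - \left(5 + 0 p\right) = -3 + \left(-5 + 0\right) = -3 - 5 = -8$)
$Z{\left(0 + 25 \right)} S = \left(-8\right) 4 = -32$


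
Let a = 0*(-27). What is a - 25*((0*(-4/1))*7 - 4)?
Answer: 100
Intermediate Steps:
a = 0
a - 25*((0*(-4/1))*7 - 4) = 0 - 25*((0*(-4/1))*7 - 4) = 0 - 25*((0*(-4*1))*7 - 4) = 0 - 25*((0*(-4))*7 - 4) = 0 - 25*(0*7 - 4) = 0 - 25*(0 - 4) = 0 - 25*(-4) = 0 + 100 = 100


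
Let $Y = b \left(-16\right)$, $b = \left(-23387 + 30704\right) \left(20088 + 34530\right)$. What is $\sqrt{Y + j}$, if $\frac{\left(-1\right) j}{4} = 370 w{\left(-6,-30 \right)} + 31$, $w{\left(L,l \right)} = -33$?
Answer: $2 i \sqrt{1598547445} \approx 79964.0 i$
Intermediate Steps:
$b = 399639906$ ($b = 7317 \cdot 54618 = 399639906$)
$Y = -6394238496$ ($Y = 399639906 \left(-16\right) = -6394238496$)
$j = 48716$ ($j = - 4 \left(370 \left(-33\right) + 31\right) = - 4 \left(-12210 + 31\right) = \left(-4\right) \left(-12179\right) = 48716$)
$\sqrt{Y + j} = \sqrt{-6394238496 + 48716} = \sqrt{-6394189780} = 2 i \sqrt{1598547445}$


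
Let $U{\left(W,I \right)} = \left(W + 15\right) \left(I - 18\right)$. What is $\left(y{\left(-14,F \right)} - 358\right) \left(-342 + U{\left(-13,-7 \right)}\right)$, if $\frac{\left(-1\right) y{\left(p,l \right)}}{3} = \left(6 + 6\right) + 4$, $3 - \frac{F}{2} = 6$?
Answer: $159152$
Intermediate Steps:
$F = -6$ ($F = 6 - 12 = -6$)
$U{\left(W,I \right)} = \left(-18 + I\right) \left(15 + W\right)$ ($U{\left(W,I \right)} = \left(15 + W\right) \left(-18 + I\right) = \left(-18 + I\right) \left(15 + W\right)$)
$y{\left(p,l \right)} = -48$ ($y{\left(p,l \right)} = - 3 \left(\left(6 + 6\right) + 4\right) = - 3 \left(12 + 4\right) = \left(-3\right) 16 = -48$)
$\left(y{\left(-14,F \right)} - 358\right) \left(-342 + U{\left(-13,-7 \right)}\right) = \left(-48 - 358\right) \left(-342 - 50\right) = - 406 \left(-342 + \left(-270 + 234 - 105 + 91\right)\right) = - 406 \left(-342 - 50\right) = \left(-406\right) \left(-392\right) = 159152$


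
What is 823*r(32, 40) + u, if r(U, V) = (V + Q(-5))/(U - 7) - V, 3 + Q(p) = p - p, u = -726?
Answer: -810699/25 ≈ -32428.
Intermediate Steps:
Q(p) = -3 (Q(p) = -3 + (p - p) = -3 + 0 = -3)
r(U, V) = -V + (-3 + V)/(-7 + U) (r(U, V) = (V - 3)/(U - 7) - V = (-3 + V)/(-7 + U) - V = -V + (-3 + V)/(-7 + U))
823*r(32, 40) + u = 823*((-3 + 8*40 - 1*32*40)/(-7 + 32)) - 726 = 823*((-3 + 320 - 1280)/25) - 726 = 823*((1/25)*(-963)) - 726 = 823*(-963/25) - 726 = -792549/25 - 726 = -810699/25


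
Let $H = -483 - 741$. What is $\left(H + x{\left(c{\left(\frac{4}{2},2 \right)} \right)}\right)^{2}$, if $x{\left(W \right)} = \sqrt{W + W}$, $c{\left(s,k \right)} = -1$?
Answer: $\left(1224 - i \sqrt{2}\right)^{2} \approx 1.4982 \cdot 10^{6} - 3462.0 i$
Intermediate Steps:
$x{\left(W \right)} = \sqrt{2} \sqrt{W}$ ($x{\left(W \right)} = \sqrt{2 W} = \sqrt{2} \sqrt{W}$)
$H = -1224$ ($H = -483 - 741 = -1224$)
$\left(H + x{\left(c{\left(\frac{4}{2},2 \right)} \right)}\right)^{2} = \left(-1224 + \sqrt{2} \sqrt{-1}\right)^{2} = \left(-1224 + \sqrt{2} i\right)^{2} = \left(-1224 + i \sqrt{2}\right)^{2}$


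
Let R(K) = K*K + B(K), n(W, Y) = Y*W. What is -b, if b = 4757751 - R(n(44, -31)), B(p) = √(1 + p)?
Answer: -2897255 + I*√1363 ≈ -2.8973e+6 + 36.919*I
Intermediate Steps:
n(W, Y) = W*Y
R(K) = K² + √(1 + K) (R(K) = K*K + √(1 + K) = K² + √(1 + K))
b = 2897255 - I*√1363 (b = 4757751 - ((44*(-31))² + √(1 + 44*(-31))) = 4757751 - ((-1364)² + √(1 - 1364)) = 4757751 - (1860496 + √(-1363)) = 4757751 - (1860496 + I*√1363) = 4757751 + (-1860496 - I*√1363) = 2897255 - I*√1363 ≈ 2.8973e+6 - 36.919*I)
-b = -(2897255 - I*√1363) = -2897255 + I*√1363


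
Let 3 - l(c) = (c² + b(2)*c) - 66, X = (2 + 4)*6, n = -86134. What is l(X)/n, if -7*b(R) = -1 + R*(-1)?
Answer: 8697/602938 ≈ 0.014424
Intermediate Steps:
b(R) = ⅐ + R/7 (b(R) = -(-1 + R*(-1))/7 = -(-1 - R)/7 = ⅐ + R/7)
X = 36 (X = 6*6 = 36)
l(c) = 69 - c² - 3*c/7 (l(c) = 3 - ((c² + (⅐ + (⅐)*2)*c) - 66) = 3 - ((c² + (⅐ + 2/7)*c) - 66) = 3 - ((c² + 3*c/7) - 66) = 3 - (-66 + c² + 3*c/7) = 3 + (66 - c² - 3*c/7) = 69 - c² - 3*c/7)
l(X)/n = (69 - 1*36² - 3/7*36)/(-86134) = (69 - 1*1296 - 108/7)*(-1/86134) = (69 - 1296 - 108/7)*(-1/86134) = -8697/7*(-1/86134) = 8697/602938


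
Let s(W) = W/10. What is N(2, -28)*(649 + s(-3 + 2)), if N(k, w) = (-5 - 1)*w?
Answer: 545076/5 ≈ 1.0902e+5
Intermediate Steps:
N(k, w) = -6*w
s(W) = W/10 (s(W) = W*(⅒) = W/10)
N(2, -28)*(649 + s(-3 + 2)) = (-6*(-28))*(649 + (-3 + 2)/10) = 168*(649 + (⅒)*(-1)) = 168*(649 - ⅒) = 168*(6489/10) = 545076/5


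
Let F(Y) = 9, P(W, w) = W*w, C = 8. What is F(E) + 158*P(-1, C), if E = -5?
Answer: -1255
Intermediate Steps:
F(E) + 158*P(-1, C) = 9 + 158*(-1*8) = 9 + 158*(-8) = 9 - 1264 = -1255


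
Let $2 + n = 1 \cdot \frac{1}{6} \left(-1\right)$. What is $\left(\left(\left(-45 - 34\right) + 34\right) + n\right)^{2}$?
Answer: $\frac{80089}{36} \approx 2224.7$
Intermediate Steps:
$n = - \frac{13}{6}$ ($n = -2 + 1 \cdot \frac{1}{6} \left(-1\right) = -2 + \frac{1}{6} \left(-1\right) = -2 - \frac{1}{6} = - \frac{13}{6} \approx -2.1667$)
$\left(\left(\left(-45 - 34\right) + 34\right) + n\right)^{2} = \left(\left(\left(-45 - 34\right) + 34\right) - \frac{13}{6}\right)^{2} = \left(\left(-79 + 34\right) - \frac{13}{6}\right)^{2} = \left(-45 - \frac{13}{6}\right)^{2} = \left(- \frac{283}{6}\right)^{2} = \frac{80089}{36}$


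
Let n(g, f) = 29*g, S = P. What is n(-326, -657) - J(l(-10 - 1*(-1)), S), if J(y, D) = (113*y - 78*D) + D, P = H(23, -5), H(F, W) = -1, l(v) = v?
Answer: -8514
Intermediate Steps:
P = -1
S = -1
J(y, D) = -77*D + 113*y (J(y, D) = (-78*D + 113*y) + D = -77*D + 113*y)
n(-326, -657) - J(l(-10 - 1*(-1)), S) = 29*(-326) - (-77*(-1) + 113*(-10 - 1*(-1))) = -9454 - (77 + 113*(-10 + 1)) = -9454 - (77 + 113*(-9)) = -9454 - (77 - 1017) = -9454 - 1*(-940) = -9454 + 940 = -8514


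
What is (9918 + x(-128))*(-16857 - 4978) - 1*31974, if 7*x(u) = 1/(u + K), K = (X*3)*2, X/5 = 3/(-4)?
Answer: -456358255258/2107 ≈ -2.1659e+8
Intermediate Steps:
X = -15/4 (X = 5*(3/(-4)) = 5*(3*(-¼)) = 5*(-¾) = -15/4 ≈ -3.7500)
K = -45/2 (K = -15/4*3*2 = -45/4*2 = -45/2 ≈ -22.500)
x(u) = 1/(7*(-45/2 + u)) (x(u) = 1/(7*(u - 45/2)) = 1/(7*(-45/2 + u)))
(9918 + x(-128))*(-16857 - 4978) - 1*31974 = (9918 + 2/(7*(-45 + 2*(-128))))*(-16857 - 4978) - 1*31974 = (9918 + 2/(7*(-45 - 256)))*(-21835) - 31974 = (9918 + (2/7)/(-301))*(-21835) - 31974 = (9918 + (2/7)*(-1/301))*(-21835) - 31974 = (9918 - 2/2107)*(-21835) - 31974 = (20897224/2107)*(-21835) - 31974 = -456290886040/2107 - 31974 = -456358255258/2107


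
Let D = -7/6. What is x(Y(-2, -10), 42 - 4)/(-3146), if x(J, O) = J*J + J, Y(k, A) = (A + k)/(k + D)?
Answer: -252/43681 ≈ -0.0057691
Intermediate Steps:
D = -7/6 (D = -7*⅙ = -7/6 ≈ -1.1667)
Y(k, A) = (A + k)/(-7/6 + k) (Y(k, A) = (A + k)/(k - 7/6) = (A + k)/(-7/6 + k))
x(J, O) = J + J² (x(J, O) = J² + J = J + J²)
x(Y(-2, -10), 42 - 4)/(-3146) = ((6*(-10 - 2)/(-7 + 6*(-2)))*(1 + 6*(-10 - 2)/(-7 + 6*(-2))))/(-3146) = ((6*(-12)/(-7 - 12))*(1 + 6*(-12)/(-7 - 12)))*(-1/3146) = ((6*(-12)/(-19))*(1 + 6*(-12)/(-19)))*(-1/3146) = ((6*(-1/19)*(-12))*(1 + 6*(-1/19)*(-12)))*(-1/3146) = (72*(1 + 72/19)/19)*(-1/3146) = ((72/19)*(91/19))*(-1/3146) = (6552/361)*(-1/3146) = -252/43681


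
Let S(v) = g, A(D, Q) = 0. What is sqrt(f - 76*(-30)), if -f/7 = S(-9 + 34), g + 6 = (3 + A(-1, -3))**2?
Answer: 3*sqrt(251) ≈ 47.529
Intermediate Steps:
g = 3 (g = -6 + (3 + 0)**2 = -6 + 3**2 = -6 + 9 = 3)
S(v) = 3
f = -21 (f = -7*3 = -21)
sqrt(f - 76*(-30)) = sqrt(-21 - 76*(-30)) = sqrt(-21 + 2280) = sqrt(2259) = 3*sqrt(251)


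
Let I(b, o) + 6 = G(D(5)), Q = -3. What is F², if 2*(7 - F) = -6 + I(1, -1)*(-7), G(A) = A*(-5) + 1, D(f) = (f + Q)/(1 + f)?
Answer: 1600/9 ≈ 177.78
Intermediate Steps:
D(f) = (-3 + f)/(1 + f) (D(f) = (f - 3)/(1 + f) = (-3 + f)/(1 + f))
G(A) = 1 - 5*A (G(A) = -5*A + 1 = 1 - 5*A)
I(b, o) = -20/3 (I(b, o) = -6 + (1 - 5*(-3 + 5)/(1 + 5)) = -6 + (1 - 5*2/6) = -6 + (1 - 5*⅓) = -6 + (1 - 5/3) = -6 - ⅔ = -20/3)
F = -40/3 (F = 7 - (-6 - 20/3*(-7))/2 = 7 - (-6 + 140/3)/2 = 7 - ½*122/3 = 7 - 61/3 = -40/3 ≈ -13.333)
F² = (-40/3)² = 1600/9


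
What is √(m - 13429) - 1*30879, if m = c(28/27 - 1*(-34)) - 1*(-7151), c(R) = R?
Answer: -30879 + 28*I*√645/9 ≈ -30879.0 + 79.012*I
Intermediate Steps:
m = 194023/27 (m = (28/27 - 1*(-34)) - 1*(-7151) = (28*(1/27) + 34) + 7151 = (28/27 + 34) + 7151 = 946/27 + 7151 = 194023/27 ≈ 7186.0)
√(m - 13429) - 1*30879 = √(194023/27 - 13429) - 1*30879 = √(-168560/27) - 30879 = 28*I*√645/9 - 30879 = -30879 + 28*I*√645/9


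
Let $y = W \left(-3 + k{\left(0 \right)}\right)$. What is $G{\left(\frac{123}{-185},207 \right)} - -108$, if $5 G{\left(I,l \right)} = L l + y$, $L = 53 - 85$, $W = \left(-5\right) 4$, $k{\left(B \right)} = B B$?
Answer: $- \frac{6024}{5} \approx -1204.8$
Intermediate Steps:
$k{\left(B \right)} = B^{2}$
$W = -20$
$y = 60$ ($y = - 20 \left(-3 + 0^{2}\right) = - 20 \left(-3 + 0\right) = \left(-20\right) \left(-3\right) = 60$)
$L = -32$ ($L = 53 - 85 = -32$)
$G{\left(I,l \right)} = 12 - \frac{32 l}{5}$ ($G{\left(I,l \right)} = \frac{- 32 l + 60}{5} = \frac{60 - 32 l}{5} = 12 - \frac{32 l}{5}$)
$G{\left(\frac{123}{-185},207 \right)} - -108 = \left(12 - \frac{6624}{5}\right) - -108 = \left(12 - \frac{6624}{5}\right) + 108 = - \frac{6564}{5} + 108 = - \frac{6024}{5}$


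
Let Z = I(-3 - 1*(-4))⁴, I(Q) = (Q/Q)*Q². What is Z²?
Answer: 1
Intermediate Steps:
I(Q) = Q² (I(Q) = 1*Q² = Q²)
Z = 1 (Z = ((-3 - 1*(-4))²)⁴ = ((-3 + 4)²)⁴ = (1²)⁴ = 1⁴ = 1)
Z² = 1² = 1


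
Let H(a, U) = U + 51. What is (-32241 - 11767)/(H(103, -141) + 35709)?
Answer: -44008/35619 ≈ -1.2355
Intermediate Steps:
H(a, U) = 51 + U
(-32241 - 11767)/(H(103, -141) + 35709) = (-32241 - 11767)/((51 - 141) + 35709) = -44008/(-90 + 35709) = -44008/35619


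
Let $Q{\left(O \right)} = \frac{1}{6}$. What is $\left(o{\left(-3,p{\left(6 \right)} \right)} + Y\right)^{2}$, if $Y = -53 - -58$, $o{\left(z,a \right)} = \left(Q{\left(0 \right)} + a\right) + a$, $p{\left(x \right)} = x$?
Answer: $\frac{10609}{36} \approx 294.69$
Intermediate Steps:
$Q{\left(O \right)} = \frac{1}{6}$
$o{\left(z,a \right)} = \frac{1}{6} + 2 a$ ($o{\left(z,a \right)} = \left(\frac{1}{6} + a\right) + a = \frac{1}{6} + 2 a$)
$Y = 5$ ($Y = -53 + 58 = 5$)
$\left(o{\left(-3,p{\left(6 \right)} \right)} + Y\right)^{2} = \left(\left(\frac{1}{6} + 2 \cdot 6\right) + 5\right)^{2} = \left(\left(\frac{1}{6} + 12\right) + 5\right)^{2} = \left(\frac{73}{6} + 5\right)^{2} = \left(\frac{103}{6}\right)^{2} = \frac{10609}{36}$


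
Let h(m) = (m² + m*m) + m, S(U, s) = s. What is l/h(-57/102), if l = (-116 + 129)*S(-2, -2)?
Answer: -7514/19 ≈ -395.47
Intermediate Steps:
h(m) = m + 2*m² (h(m) = (m² + m²) + m = 2*m² + m = m + 2*m²)
l = -26 (l = (-116 + 129)*(-2) = 13*(-2) = -26)
l/h(-57/102) = -26*(-34/(19*(1 + 2*(-57/102)))) = -26*(-34/(19*(1 + 2*(-57*1/102)))) = -26*(-34/(19*(1 + 2*(-19/34)))) = -26*(-34/(19*(1 - 19/17))) = -26/((-19/34*(-2/17))) = -26/19/289 = -26*289/19 = -7514/19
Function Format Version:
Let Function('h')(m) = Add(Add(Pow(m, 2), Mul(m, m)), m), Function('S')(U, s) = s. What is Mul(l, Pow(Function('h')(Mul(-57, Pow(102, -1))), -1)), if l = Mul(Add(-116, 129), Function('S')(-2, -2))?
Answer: Rational(-7514, 19) ≈ -395.47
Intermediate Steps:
Function('h')(m) = Add(m, Mul(2, Pow(m, 2))) (Function('h')(m) = Add(Add(Pow(m, 2), Pow(m, 2)), m) = Add(Mul(2, Pow(m, 2)), m) = Add(m, Mul(2, Pow(m, 2))))
l = -26 (l = Mul(Add(-116, 129), -2) = Mul(13, -2) = -26)
Mul(l, Pow(Function('h')(Mul(-57, Pow(102, -1))), -1)) = Mul(-26, Pow(Mul(Mul(-57, Pow(102, -1)), Add(1, Mul(2, Mul(-57, Pow(102, -1))))), -1)) = Mul(-26, Pow(Mul(Mul(-57, Rational(1, 102)), Add(1, Mul(2, Mul(-57, Rational(1, 102))))), -1)) = Mul(-26, Pow(Mul(Rational(-19, 34), Add(1, Mul(2, Rational(-19, 34)))), -1)) = Mul(-26, Pow(Mul(Rational(-19, 34), Add(1, Rational(-19, 17))), -1)) = Mul(-26, Pow(Mul(Rational(-19, 34), Rational(-2, 17)), -1)) = Mul(-26, Pow(Rational(19, 289), -1)) = Mul(-26, Rational(289, 19)) = Rational(-7514, 19)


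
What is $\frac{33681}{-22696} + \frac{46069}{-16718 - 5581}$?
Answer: $- \frac{1796634643}{506098104} \approx -3.55$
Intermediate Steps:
$\frac{33681}{-22696} + \frac{46069}{-16718 - 5581} = 33681 \left(- \frac{1}{22696}\right) + \frac{46069}{-16718 - 5581} = - \frac{33681}{22696} + \frac{46069}{-22299} = - \frac{33681}{22696} + 46069 \left(- \frac{1}{22299}\right) = - \frac{33681}{22696} - \frac{46069}{22299} = - \frac{1796634643}{506098104}$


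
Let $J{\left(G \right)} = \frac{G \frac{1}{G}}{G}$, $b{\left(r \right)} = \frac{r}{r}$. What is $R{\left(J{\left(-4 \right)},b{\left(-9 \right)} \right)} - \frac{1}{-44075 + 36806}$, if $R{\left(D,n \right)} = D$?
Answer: $- \frac{7265}{29076} \approx -0.24986$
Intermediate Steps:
$b{\left(r \right)} = 1$
$J{\left(G \right)} = \frac{1}{G}$ ($J{\left(G \right)} = 1 \frac{1}{G} = \frac{1}{G}$)
$R{\left(J{\left(-4 \right)},b{\left(-9 \right)} \right)} - \frac{1}{-44075 + 36806} = \frac{1}{-4} - \frac{1}{-44075 + 36806} = - \frac{1}{4} - \frac{1}{-7269} = - \frac{1}{4} - - \frac{1}{7269} = - \frac{1}{4} + \frac{1}{7269} = - \frac{7265}{29076}$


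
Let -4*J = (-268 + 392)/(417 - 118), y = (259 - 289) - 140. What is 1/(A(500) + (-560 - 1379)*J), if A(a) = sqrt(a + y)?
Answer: 17972591/3583589551 - 89401*sqrt(330)/3583589551 ≈ 0.0045621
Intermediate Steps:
y = -170 (y = -30 - 140 = -170)
A(a) = sqrt(-170 + a) (A(a) = sqrt(a - 170) = sqrt(-170 + a))
J = -31/299 (J = -(-268 + 392)/(4*(417 - 118)) = -31/299 ≈ -0.10368)
1/(A(500) + (-560 - 1379)*J) = 1/(sqrt(-170 + 500) + (-560 - 1379)*(-31/299)) = 1/(sqrt(330) - 1939*(-31/299)) = 1/(sqrt(330) + 60109/299) = 1/(60109/299 + sqrt(330))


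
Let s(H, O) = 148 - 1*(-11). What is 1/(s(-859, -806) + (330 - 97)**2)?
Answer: 1/54448 ≈ 1.8366e-5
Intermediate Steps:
s(H, O) = 159 (s(H, O) = 148 + 11 = 159)
1/(s(-859, -806) + (330 - 97)**2) = 1/(159 + (330 - 97)**2) = 1/(159 + 233**2) = 1/(159 + 54289) = 1/54448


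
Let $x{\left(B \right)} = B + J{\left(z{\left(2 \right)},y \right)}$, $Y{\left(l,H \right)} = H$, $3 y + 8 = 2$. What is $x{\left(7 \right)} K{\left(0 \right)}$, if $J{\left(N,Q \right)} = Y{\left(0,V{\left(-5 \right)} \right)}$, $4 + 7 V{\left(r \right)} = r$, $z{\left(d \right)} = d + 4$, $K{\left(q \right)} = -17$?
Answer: $- \frac{680}{7} \approx -97.143$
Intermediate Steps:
$y = -2$ ($y = - \frac{8}{3} + \frac{1}{3} \cdot 2 = - \frac{8}{3} + \frac{2}{3} = -2$)
$z{\left(d \right)} = 4 + d$
$V{\left(r \right)} = - \frac{4}{7} + \frac{r}{7}$
$J{\left(N,Q \right)} = - \frac{9}{7}$ ($J{\left(N,Q \right)} = - \frac{4}{7} + \frac{1}{7} \left(-5\right) = - \frac{4}{7} - \frac{5}{7} = - \frac{9}{7}$)
$x{\left(B \right)} = - \frac{9}{7} + B$ ($x{\left(B \right)} = B - \frac{9}{7} = - \frac{9}{7} + B$)
$x{\left(7 \right)} K{\left(0 \right)} = \left(- \frac{9}{7} + 7\right) \left(-17\right) = \frac{40}{7} \left(-17\right) = - \frac{680}{7}$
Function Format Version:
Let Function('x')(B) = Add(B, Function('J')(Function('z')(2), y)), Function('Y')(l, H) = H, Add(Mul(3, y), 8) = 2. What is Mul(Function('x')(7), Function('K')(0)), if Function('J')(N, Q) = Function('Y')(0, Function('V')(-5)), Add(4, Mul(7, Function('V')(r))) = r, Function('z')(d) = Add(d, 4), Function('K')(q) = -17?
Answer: Rational(-680, 7) ≈ -97.143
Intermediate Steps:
y = -2 (y = Add(Rational(-8, 3), Mul(Rational(1, 3), 2)) = Add(Rational(-8, 3), Rational(2, 3)) = -2)
Function('z')(d) = Add(4, d)
Function('V')(r) = Add(Rational(-4, 7), Mul(Rational(1, 7), r))
Function('J')(N, Q) = Rational(-9, 7) (Function('J')(N, Q) = Add(Rational(-4, 7), Mul(Rational(1, 7), -5)) = Add(Rational(-4, 7), Rational(-5, 7)) = Rational(-9, 7))
Function('x')(B) = Add(Rational(-9, 7), B) (Function('x')(B) = Add(B, Rational(-9, 7)) = Add(Rational(-9, 7), B))
Mul(Function('x')(7), Function('K')(0)) = Mul(Add(Rational(-9, 7), 7), -17) = Mul(Rational(40, 7), -17) = Rational(-680, 7)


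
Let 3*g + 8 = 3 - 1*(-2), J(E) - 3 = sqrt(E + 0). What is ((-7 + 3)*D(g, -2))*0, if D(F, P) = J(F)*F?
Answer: 0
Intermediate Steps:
J(E) = 3 + sqrt(E) (J(E) = 3 + sqrt(E + 0) = 3 + sqrt(E))
g = -1 (g = -8/3 + (3 - 1*(-2))/3 = -8/3 + (3 + 2)/3 = -8/3 + (1/3)*5 = -8/3 + 5/3 = -1)
D(F, P) = F*(3 + sqrt(F)) (D(F, P) = (3 + sqrt(F))*F = F*(3 + sqrt(F)))
((-7 + 3)*D(g, -2))*0 = ((-7 + 3)*(-(3 + sqrt(-1))))*0 = -(-4)*(3 + I)*0 = -4*(-3 - I)*0 = (12 + 4*I)*0 = 0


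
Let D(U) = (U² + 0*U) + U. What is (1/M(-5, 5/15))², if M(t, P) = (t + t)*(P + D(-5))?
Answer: 9/372100 ≈ 2.4187e-5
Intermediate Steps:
D(U) = U + U² (D(U) = (U² + 0) + U = U² + U = U + U²)
M(t, P) = 2*t*(20 + P) (M(t, P) = (t + t)*(P - 5*(1 - 5)) = (2*t)*(P - 5*(-4)) = (2*t)*(P + 20) = (2*t)*(20 + P) = 2*t*(20 + P))
(1/M(-5, 5/15))² = (1/(2*(-5)*(20 + 5/15)))² = (1/(2*(-5)*(20 + 5*(1/15))))² = (1/(2*(-5)*(20 + ⅓)))² = (1/(2*(-5)*(61/3)))² = (1/(-610/3))² = (-3/610)² = 9/372100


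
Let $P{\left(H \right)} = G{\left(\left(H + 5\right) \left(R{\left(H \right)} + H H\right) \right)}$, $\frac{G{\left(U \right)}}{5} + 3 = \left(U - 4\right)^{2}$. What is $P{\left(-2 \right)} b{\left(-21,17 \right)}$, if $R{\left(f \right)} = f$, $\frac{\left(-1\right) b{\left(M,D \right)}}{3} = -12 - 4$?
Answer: $240$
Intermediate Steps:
$b{\left(M,D \right)} = 48$ ($b{\left(M,D \right)} = - 3 \left(-12 - 4\right) = \left(-3\right) \left(-16\right) = 48$)
$G{\left(U \right)} = -15 + 5 \left(-4 + U\right)^{2}$ ($G{\left(U \right)} = -15 + 5 \left(U - 4\right)^{2} = -15 + 5 \left(-4 + U\right)^{2}$)
$P{\left(H \right)} = -15 + 5 \left(-4 + \left(5 + H\right) \left(H + H^{2}\right)\right)^{2}$ ($P{\left(H \right)} = -15 + 5 \left(-4 + \left(H + 5\right) \left(H + H H\right)\right)^{2} = -15 + 5 \left(-4 + \left(5 + H\right) \left(H + H^{2}\right)\right)^{2}$)
$P{\left(-2 \right)} b{\left(-21,17 \right)} = \left(-15 + 5 \left(-4 + \left(-2\right)^{3} + 5 \left(-2\right) + 6 \left(-2\right)^{2}\right)^{2}\right) 48 = \left(-15 + 5 \left(-4 - 8 - 10 + 6 \cdot 4\right)^{2}\right) 48 = \left(-15 + 5 \left(-4 - 8 - 10 + 24\right)^{2}\right) 48 = \left(-15 + 5 \cdot 2^{2}\right) 48 = \left(-15 + 5 \cdot 4\right) 48 = \left(-15 + 20\right) 48 = 5 \cdot 48 = 240$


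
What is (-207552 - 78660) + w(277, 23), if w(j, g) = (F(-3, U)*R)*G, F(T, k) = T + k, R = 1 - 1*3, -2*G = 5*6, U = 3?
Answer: -286212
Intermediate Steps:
G = -15 (G = -5*6/2 = -½*30 = -15)
R = -2 (R = 1 - 3 = -2)
w(j, g) = 0 (w(j, g) = ((-3 + 3)*(-2))*(-15) = (0*(-2))*(-15) = 0*(-15) = 0)
(-207552 - 78660) + w(277, 23) = (-207552 - 78660) + 0 = -286212 + 0 = -286212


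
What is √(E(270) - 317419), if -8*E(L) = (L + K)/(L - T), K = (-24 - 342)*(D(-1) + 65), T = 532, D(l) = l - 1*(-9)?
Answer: I*√5447444002/131 ≈ 563.41*I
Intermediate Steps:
D(l) = 9 + l (D(l) = l + 9 = 9 + l)
K = -26718 (K = (-24 - 342)*((9 - 1) + 65) = -366*(8 + 65) = -366*73 = -26718)
E(L) = -(-26718 + L)/(8*(-532 + L)) (E(L) = -(L - 26718)/(8*(L - 1*532)) = -(-26718 + L)/(8*(L - 532)) = -(-26718 + L)/(8*(-532 + L)))
√(E(270) - 317419) = √((26718 - 1*270)/(8*(-532 + 270)) - 317419) = √((⅛)*(26718 - 270)/(-262) - 317419) = √((⅛)*(-1/262)*26448 - 317419) = √(-1653/131 - 317419) = √(-41583542/131) = I*√5447444002/131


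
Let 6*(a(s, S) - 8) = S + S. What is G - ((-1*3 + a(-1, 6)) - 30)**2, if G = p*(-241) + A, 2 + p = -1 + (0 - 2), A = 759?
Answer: 1435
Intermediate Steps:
a(s, S) = 8 + S/3 (a(s, S) = 8 + (S + S)/6 = 8 + (2*S)/6 = 8 + S/3)
p = -5 (p = -2 + (-1 + (0 - 2)) = -2 + (-1 - 2) = -2 - 3 = -5)
G = 1964 (G = -5*(-241) + 759 = 1205 + 759 = 1964)
G - ((-1*3 + a(-1, 6)) - 30)**2 = 1964 - ((-1*3 + (8 + (1/3)*6)) - 30)**2 = 1964 - ((-3 + (8 + 2)) - 30)**2 = 1964 - ((-3 + 10) - 30)**2 = 1964 - (7 - 30)**2 = 1964 - 1*(-23)**2 = 1964 - 1*529 = 1964 - 529 = 1435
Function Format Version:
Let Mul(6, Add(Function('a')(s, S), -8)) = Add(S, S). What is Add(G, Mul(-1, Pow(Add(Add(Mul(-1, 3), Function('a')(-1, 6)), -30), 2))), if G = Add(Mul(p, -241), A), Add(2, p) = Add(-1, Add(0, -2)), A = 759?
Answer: 1435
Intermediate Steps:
Function('a')(s, S) = Add(8, Mul(Rational(1, 3), S)) (Function('a')(s, S) = Add(8, Mul(Rational(1, 6), Add(S, S))) = Add(8, Mul(Rational(1, 6), Mul(2, S))) = Add(8, Mul(Rational(1, 3), S)))
p = -5 (p = Add(-2, Add(-1, Add(0, -2))) = Add(-2, Add(-1, -2)) = Add(-2, -3) = -5)
G = 1964 (G = Add(Mul(-5, -241), 759) = Add(1205, 759) = 1964)
Add(G, Mul(-1, Pow(Add(Add(Mul(-1, 3), Function('a')(-1, 6)), -30), 2))) = Add(1964, Mul(-1, Pow(Add(Add(Mul(-1, 3), Add(8, Mul(Rational(1, 3), 6))), -30), 2))) = Add(1964, Mul(-1, Pow(Add(Add(-3, Add(8, 2)), -30), 2))) = Add(1964, Mul(-1, Pow(Add(Add(-3, 10), -30), 2))) = Add(1964, Mul(-1, Pow(Add(7, -30), 2))) = Add(1964, Mul(-1, Pow(-23, 2))) = Add(1964, Mul(-1, 529)) = Add(1964, -529) = 1435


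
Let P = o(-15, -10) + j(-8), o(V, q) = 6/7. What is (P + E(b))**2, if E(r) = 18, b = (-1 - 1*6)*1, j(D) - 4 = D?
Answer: 10816/49 ≈ 220.73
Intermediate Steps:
j(D) = 4 + D
b = -7 (b = (-1 - 6)*1 = -7*1 = -7)
o(V, q) = 6/7 (o(V, q) = 6*(1/7) = 6/7)
P = -22/7 (P = 6/7 + (4 - 8) = 6/7 - 4 = -22/7 ≈ -3.1429)
(P + E(b))**2 = (-22/7 + 18)**2 = (104/7)**2 = 10816/49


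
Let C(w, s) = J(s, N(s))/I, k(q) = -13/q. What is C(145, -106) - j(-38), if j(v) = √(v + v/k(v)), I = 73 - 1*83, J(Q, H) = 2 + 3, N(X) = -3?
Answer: -½ - I*√25194/13 ≈ -0.5 - 12.21*I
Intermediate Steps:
J(Q, H) = 5
I = -10 (I = 73 - 83 = -10)
C(w, s) = -½ (C(w, s) = 5/(-10) = 5*(-⅒) = -½)
j(v) = √(v - v²/13) (j(v) = √(v + v/((-13/v))) = √(v + v*(-v/13)) = √(v - v²/13))
C(145, -106) - j(-38) = -½ - √13*√(-38*(13 - 1*(-38)))/13 = -½ - √13*√(-38*(13 + 38))/13 = -½ - √13*√(-38*51)/13 = -½ - √13*√(-1938)/13 = -½ - √13*I*√1938/13 = -½ - I*√25194/13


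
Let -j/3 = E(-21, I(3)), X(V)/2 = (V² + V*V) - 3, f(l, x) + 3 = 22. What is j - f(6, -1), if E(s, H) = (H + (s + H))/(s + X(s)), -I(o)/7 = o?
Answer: -3646/193 ≈ -18.891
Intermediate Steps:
I(o) = -7*o
f(l, x) = 19 (f(l, x) = -3 + 22 = 19)
X(V) = -6 + 4*V² (X(V) = 2*((V² + V*V) - 3) = 2*((V² + V²) - 3) = 2*(2*V² - 3) = 2*(-3 + 2*V²) = -6 + 4*V²)
E(s, H) = (s + 2*H)/(-6 + s + 4*s²) (E(s, H) = (H + (s + H))/(s + (-6 + 4*s²)) = (H + (H + s))/(-6 + s + 4*s²) = (s + 2*H)/(-6 + s + 4*s²))
j = 21/193 (j = -3*(-21 + 2*(-7*3))/(-6 - 21 + 4*(-21)²) = -3*(-21 + 2*(-21))/(-6 - 21 + 4*441) = -3*(-21 - 42)/(-6 - 21 + 1764) = -3*(-63)/1737 = -(-63)/579 = -3*(-7/193) = 21/193 ≈ 0.10881)
j - f(6, -1) = 21/193 - 1*19 = 21/193 - 19 = -3646/193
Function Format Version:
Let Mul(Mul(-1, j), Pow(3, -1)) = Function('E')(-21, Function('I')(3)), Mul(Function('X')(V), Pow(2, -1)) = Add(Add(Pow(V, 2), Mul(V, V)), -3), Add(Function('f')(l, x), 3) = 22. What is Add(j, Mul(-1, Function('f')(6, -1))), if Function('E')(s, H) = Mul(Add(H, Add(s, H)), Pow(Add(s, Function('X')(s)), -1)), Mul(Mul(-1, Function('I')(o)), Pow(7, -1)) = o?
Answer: Rational(-3646, 193) ≈ -18.891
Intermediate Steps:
Function('I')(o) = Mul(-7, o)
Function('f')(l, x) = 19 (Function('f')(l, x) = Add(-3, 22) = 19)
Function('X')(V) = Add(-6, Mul(4, Pow(V, 2))) (Function('X')(V) = Mul(2, Add(Add(Pow(V, 2), Mul(V, V)), -3)) = Mul(2, Add(Add(Pow(V, 2), Pow(V, 2)), -3)) = Mul(2, Add(Mul(2, Pow(V, 2)), -3)) = Mul(2, Add(-3, Mul(2, Pow(V, 2)))) = Add(-6, Mul(4, Pow(V, 2))))
Function('E')(s, H) = Mul(Pow(Add(-6, s, Mul(4, Pow(s, 2))), -1), Add(s, Mul(2, H))) (Function('E')(s, H) = Mul(Add(H, Add(s, H)), Pow(Add(s, Add(-6, Mul(4, Pow(s, 2)))), -1)) = Mul(Add(H, Add(H, s)), Pow(Add(-6, s, Mul(4, Pow(s, 2))), -1)) = Mul(Add(s, Mul(2, H)), Pow(Add(-6, s, Mul(4, Pow(s, 2))), -1)) = Mul(Pow(Add(-6, s, Mul(4, Pow(s, 2))), -1), Add(s, Mul(2, H))))
j = Rational(21, 193) (j = Mul(-3, Mul(Pow(Add(-6, -21, Mul(4, Pow(-21, 2))), -1), Add(-21, Mul(2, Mul(-7, 3))))) = Mul(-3, Mul(Pow(Add(-6, -21, Mul(4, 441)), -1), Add(-21, Mul(2, -21)))) = Mul(-3, Mul(Pow(Add(-6, -21, 1764), -1), Add(-21, -42))) = Mul(-3, Mul(Pow(1737, -1), -63)) = Mul(-3, Mul(Rational(1, 1737), -63)) = Mul(-3, Rational(-7, 193)) = Rational(21, 193) ≈ 0.10881)
Add(j, Mul(-1, Function('f')(6, -1))) = Add(Rational(21, 193), Mul(-1, 19)) = Add(Rational(21, 193), -19) = Rational(-3646, 193)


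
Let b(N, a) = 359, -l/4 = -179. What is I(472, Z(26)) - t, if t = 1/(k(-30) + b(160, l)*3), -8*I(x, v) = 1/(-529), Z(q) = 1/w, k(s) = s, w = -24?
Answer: -3185/4430904 ≈ -0.00071882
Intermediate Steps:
l = 716 (l = -4*(-179) = 716)
Z(q) = -1/24 (Z(q) = 1/(-24) = -1/24)
I(x, v) = 1/4232 (I(x, v) = -⅛/(-529) = -⅛*(-1/529) = 1/4232)
t = 1/1047 (t = 1/(-30 + 359*3) = 1/(-30 + 1077) = 1/1047 ≈ 0.00095511)
I(472, Z(26)) - t = 1/4232 - 1*1/1047 = 1/4232 - 1/1047 = -3185/4430904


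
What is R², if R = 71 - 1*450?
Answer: 143641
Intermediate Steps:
R = -379 (R = 71 - 450 = -379)
R² = (-379)² = 143641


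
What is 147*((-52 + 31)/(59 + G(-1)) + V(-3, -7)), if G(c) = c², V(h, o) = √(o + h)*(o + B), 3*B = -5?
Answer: -1029/20 - 1274*I*√10 ≈ -51.45 - 4028.7*I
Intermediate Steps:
B = -5/3 (B = (⅓)*(-5) = -5/3 ≈ -1.6667)
V(h, o) = √(h + o)*(-5/3 + o) (V(h, o) = √(o + h)*(o - 5/3) = √(h + o)*(-5/3 + o))
147*((-52 + 31)/(59 + G(-1)) + V(-3, -7)) = 147*((-52 + 31)/(59 + (-1)²) + √(-3 - 7)*(-5/3 - 7)) = 147*(-21/(59 + 1) + √(-10)*(-26/3)) = 147*(-21/60 + (I*√10)*(-26/3)) = 147*(-21*1/60 - 26*I*√10/3) = 147*(-7/20 - 26*I*√10/3) = -1029/20 - 1274*I*√10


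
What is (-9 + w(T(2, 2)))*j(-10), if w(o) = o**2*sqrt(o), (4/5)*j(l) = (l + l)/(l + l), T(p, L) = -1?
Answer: -45/4 + 5*I/4 ≈ -11.25 + 1.25*I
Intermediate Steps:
j(l) = 5/4 (j(l) = 5*((l + l)/(l + l))/4 = 5*((2*l)/((2*l)))/4 = 5*((2*l)*(1/(2*l)))/4 = (5/4)*1 = 5/4)
w(o) = o**(5/2)
(-9 + w(T(2, 2)))*j(-10) = (-9 + (-1)**(5/2))*(5/4) = (-9 + I)*(5/4) = -45/4 + 5*I/4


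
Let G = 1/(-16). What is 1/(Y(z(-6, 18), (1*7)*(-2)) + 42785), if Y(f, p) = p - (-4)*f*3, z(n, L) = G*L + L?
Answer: 2/85947 ≈ 2.3270e-5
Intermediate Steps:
G = -1/16 ≈ -0.062500
z(n, L) = 15*L/16 (z(n, L) = -L/16 + L = 15*L/16)
Y(f, p) = p + 12*f (Y(f, p) = p + (4*f)*3 = p + 12*f)
1/(Y(z(-6, 18), (1*7)*(-2)) + 42785) = 1/(((1*7)*(-2) + 12*((15/16)*18)) + 42785) = 1/((7*(-2) + 12*(135/8)) + 42785) = 1/((-14 + 405/2) + 42785) = 1/(377/2 + 42785) = 1/(85947/2) = 2/85947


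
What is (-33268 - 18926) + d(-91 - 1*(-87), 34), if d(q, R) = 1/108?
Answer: -5636951/108 ≈ -52194.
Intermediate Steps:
d(q, R) = 1/108
(-33268 - 18926) + d(-91 - 1*(-87), 34) = (-33268 - 18926) + 1/108 = -52194 + 1/108 = -5636951/108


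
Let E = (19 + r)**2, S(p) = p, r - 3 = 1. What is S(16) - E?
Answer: -513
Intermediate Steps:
r = 4 (r = 3 + 1 = 4)
E = 529 (E = (19 + 4)**2 = 23**2 = 529)
S(16) - E = 16 - 1*529 = 16 - 529 = -513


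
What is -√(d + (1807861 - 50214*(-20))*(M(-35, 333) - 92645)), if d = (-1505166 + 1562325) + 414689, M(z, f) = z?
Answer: -8*I*√4072324313 ≈ -5.1052e+5*I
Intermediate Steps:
d = 471848 (d = 57159 + 414689 = 471848)
-√(d + (1807861 - 50214*(-20))*(M(-35, 333) - 92645)) = -√(471848 + (1807861 - 50214*(-20))*(-35 - 92645)) = -√(471848 + (1807861 + 1004280)*(-92680)) = -√(471848 + 2812141*(-92680)) = -√(471848 - 260629227880) = -√(-260628756032) = -8*I*√4072324313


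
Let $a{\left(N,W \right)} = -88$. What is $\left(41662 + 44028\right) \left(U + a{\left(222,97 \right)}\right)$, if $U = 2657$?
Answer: $220137610$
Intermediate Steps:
$\left(41662 + 44028\right) \left(U + a{\left(222,97 \right)}\right) = \left(41662 + 44028\right) \left(2657 - 88\right) = 85690 \cdot 2569 = 220137610$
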